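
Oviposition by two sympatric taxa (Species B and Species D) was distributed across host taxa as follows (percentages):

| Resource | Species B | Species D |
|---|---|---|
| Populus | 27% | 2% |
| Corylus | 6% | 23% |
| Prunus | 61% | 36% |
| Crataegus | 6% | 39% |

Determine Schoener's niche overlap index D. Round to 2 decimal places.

0.50

Convert percentages to proportions (divide by 100).
Σ|p₁ᵢ − p₂ᵢ| = 0.25 + 0.17 + 0.25 + 0.33 = 1.00
D = 1 − ½ × 1.00 = 1 − 0.500 = 0.5000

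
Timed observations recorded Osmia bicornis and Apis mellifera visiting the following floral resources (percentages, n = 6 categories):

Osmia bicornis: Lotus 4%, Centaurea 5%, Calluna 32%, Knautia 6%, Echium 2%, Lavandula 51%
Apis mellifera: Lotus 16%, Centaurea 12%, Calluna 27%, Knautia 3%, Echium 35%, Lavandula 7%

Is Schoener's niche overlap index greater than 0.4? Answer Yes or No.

Convert percentages to proportions (divide by 100).
Σ|p₁ᵢ − p₂ᵢ| = 0.12 + 0.07 + 0.05 + 0.03 + 0.33 + 0.44 = 1.04
D = 1 − ½ × 1.04 = 1 − 0.520 = 0.4800
D = 0.4800 > 0.4 → Yes.

Yes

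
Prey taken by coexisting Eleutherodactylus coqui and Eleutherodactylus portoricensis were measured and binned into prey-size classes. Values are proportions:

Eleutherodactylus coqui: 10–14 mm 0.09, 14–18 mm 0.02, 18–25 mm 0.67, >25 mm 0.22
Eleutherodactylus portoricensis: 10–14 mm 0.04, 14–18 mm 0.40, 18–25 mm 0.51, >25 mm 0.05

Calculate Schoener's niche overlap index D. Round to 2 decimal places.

0.62

Σ|p₁ᵢ − p₂ᵢ| = 0.05 + 0.38 + 0.16 + 0.17 = 0.76
D = 1 − ½ × 0.76 = 1 − 0.380 = 0.6200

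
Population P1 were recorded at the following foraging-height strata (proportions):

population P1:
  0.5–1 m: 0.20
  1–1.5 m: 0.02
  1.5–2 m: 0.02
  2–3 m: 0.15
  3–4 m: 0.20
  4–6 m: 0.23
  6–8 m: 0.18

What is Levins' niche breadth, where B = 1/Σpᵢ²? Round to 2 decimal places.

5.30

Σpᵢ² = 0.20² + 0.02² + 0.02² + 0.15² + 0.20² + 0.23² + 0.18² = 0.0400 + 0.0004 + 0.0004 + 0.0225 + 0.0400 + 0.0529 + 0.0324 = 0.1886
B = 1 / 0.1886 = 5.3022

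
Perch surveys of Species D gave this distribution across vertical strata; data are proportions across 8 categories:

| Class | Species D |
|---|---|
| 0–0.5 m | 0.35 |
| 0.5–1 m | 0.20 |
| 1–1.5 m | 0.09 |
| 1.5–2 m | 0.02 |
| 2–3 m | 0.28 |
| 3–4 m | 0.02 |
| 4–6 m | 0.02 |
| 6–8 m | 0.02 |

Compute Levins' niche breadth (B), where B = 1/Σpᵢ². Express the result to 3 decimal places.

Σpᵢ² = 0.35² + 0.20² + 0.09² + 0.02² + 0.28² + 0.02² + 0.02² + 0.02² = 0.1225 + 0.0400 + 0.0081 + 0.0004 + 0.0784 + 0.0004 + 0.0004 + 0.0004 = 0.2506
B = 1 / 0.2506 = 3.99042

3.990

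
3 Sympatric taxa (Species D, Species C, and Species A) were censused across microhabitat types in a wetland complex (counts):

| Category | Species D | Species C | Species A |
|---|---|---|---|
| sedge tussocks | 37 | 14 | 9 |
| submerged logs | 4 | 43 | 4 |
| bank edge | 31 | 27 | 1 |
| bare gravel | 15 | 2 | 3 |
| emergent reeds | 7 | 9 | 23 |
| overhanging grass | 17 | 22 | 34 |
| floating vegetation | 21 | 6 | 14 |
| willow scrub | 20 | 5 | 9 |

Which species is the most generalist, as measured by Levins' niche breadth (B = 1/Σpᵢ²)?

Species D

Proportions for Species D (n=152): 37/152=0.2434, 4/152=0.0263, 31/152=0.2039, 15/152=0.0987, 7/152=0.0461, 17/152=0.1118, 21/152=0.1382, 20/152=0.1316
Proportions for Species C (n=128): 14/128=0.1094, 43/128=0.3359, 27/128=0.2109, 2/128=0.0156, 9/128=0.0703, 22/128=0.1719, 6/128=0.0469, 5/128=0.0391
Proportions for Species A (n=97): 9/97=0.0928, 4/97=0.0412, 1/97=0.0103, 3/97=0.0309, 23/97=0.2371, 34/97=0.3505, 14/97=0.1443, 9/97=0.0928
Σp_Dᵢ² = 0.2434² + 0.0263² + 0.2039² + 0.0987² + 0.0461² + 0.1118² + 0.1382² + 0.1316² = 0.059244 + 0.000692 + 0.041575 + 0.009742 + 0.002125 + 0.012499 + 0.019099 + 0.017319 = 0.162295
B_D = 1 / 0.162295 = 6.1616
Σp_Cᵢ² = 0.1094² + 0.3359² + 0.2109² + 0.0156² + 0.0703² + 0.1719² + 0.0469² + 0.0391² = 0.011968 + 0.112829 + 0.044479 + 0.000243 + 0.004942 + 0.029550 + 0.002200 + 0.001529 = 0.207740
B_C = 1 / 0.207740 = 4.8137
Σp_Aᵢ² = 0.0928² + 0.0412² + 0.0103² + 0.0309² + 0.2371² + 0.3505² + 0.1443² + 0.0928² = 0.008612 + 0.001697 + 0.000106 + 0.000955 + 0.056216 + 0.122850 + 0.020822 + 0.008612 = 0.219870
B_A = 1 / 0.219870 = 4.5481
Highest B → broadest niche (most generalist): Species D (B = 6.16).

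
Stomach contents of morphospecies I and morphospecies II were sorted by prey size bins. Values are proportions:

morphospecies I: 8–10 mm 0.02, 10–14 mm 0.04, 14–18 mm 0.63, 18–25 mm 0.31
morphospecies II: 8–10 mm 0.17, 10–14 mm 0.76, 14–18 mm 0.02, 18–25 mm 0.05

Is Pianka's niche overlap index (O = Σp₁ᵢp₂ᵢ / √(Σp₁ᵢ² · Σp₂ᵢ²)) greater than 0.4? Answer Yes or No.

Σ p₁ᵢp₂ᵢ = 0.0034 + 0.0304 + 0.0126 + 0.0155 = 0.0619
Σp_1ᵢ² = 0.02² + 0.04² + 0.63² + 0.31² = 0.0004 + 0.0016 + 0.3969 + 0.0961 = 0.4950
Σp_2ᵢ² = 0.17² + 0.76² + 0.02² + 0.05² = 0.0289 + 0.5776 + 0.0004 + 0.0025 = 0.6094
O = 0.0619 / √(0.4950 × 0.6094) = 0.0619 / 0.54923 = 0.1127
O = 0.1127 < 0.4 → No.

No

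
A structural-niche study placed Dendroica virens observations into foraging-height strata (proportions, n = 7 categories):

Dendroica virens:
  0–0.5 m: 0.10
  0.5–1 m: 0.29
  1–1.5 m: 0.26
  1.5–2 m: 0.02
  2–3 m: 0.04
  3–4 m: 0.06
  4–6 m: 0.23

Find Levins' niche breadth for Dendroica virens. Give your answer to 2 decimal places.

4.54

Σpᵢ² = 0.10² + 0.29² + 0.26² + 0.02² + 0.04² + 0.06² + 0.23² = 0.0100 + 0.0841 + 0.0676 + 0.0004 + 0.0016 + 0.0036 + 0.0529 = 0.2202
B = 1 / 0.2202 = 4.5413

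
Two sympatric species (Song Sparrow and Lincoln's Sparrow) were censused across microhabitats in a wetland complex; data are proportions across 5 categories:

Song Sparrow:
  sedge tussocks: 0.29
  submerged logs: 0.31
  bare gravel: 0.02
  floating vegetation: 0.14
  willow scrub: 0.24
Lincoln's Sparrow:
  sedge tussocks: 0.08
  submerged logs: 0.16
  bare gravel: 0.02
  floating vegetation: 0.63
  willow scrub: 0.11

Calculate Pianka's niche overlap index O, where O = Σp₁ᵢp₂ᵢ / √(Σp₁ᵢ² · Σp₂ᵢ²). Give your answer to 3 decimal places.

0.557

Σ p₁ᵢp₂ᵢ = 0.0232 + 0.0496 + 0.0004 + 0.0882 + 0.0264 = 0.1878
Σp_1ᵢ² = 0.29² + 0.31² + 0.02² + 0.14² + 0.24² = 0.0841 + 0.0961 + 0.0004 + 0.0196 + 0.0576 = 0.2578
Σp_2ᵢ² = 0.08² + 0.16² + 0.02² + 0.63² + 0.11² = 0.0064 + 0.0256 + 0.0004 + 0.3969 + 0.0121 = 0.4414
O = 0.1878 / √(0.2578 × 0.4414) = 0.1878 / 0.337332 = 0.55672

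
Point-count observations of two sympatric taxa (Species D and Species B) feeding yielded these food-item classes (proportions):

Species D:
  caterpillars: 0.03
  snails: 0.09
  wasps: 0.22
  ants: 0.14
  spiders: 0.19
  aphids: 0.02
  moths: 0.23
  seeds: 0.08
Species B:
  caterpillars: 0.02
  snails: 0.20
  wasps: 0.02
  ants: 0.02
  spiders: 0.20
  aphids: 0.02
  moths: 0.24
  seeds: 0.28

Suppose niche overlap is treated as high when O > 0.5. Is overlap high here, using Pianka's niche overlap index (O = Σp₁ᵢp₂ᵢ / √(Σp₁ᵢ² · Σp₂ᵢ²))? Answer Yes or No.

Σ p₁ᵢp₂ᵢ = 0.0006 + 0.0180 + 0.0044 + 0.0028 + 0.0380 + 0.0004 + 0.0552 + 0.0224 = 0.1418
Σp_1ᵢ² = 0.03² + 0.09² + 0.22² + 0.14² + 0.19² + 0.02² + 0.23² + 0.08² = 0.0009 + 0.0081 + 0.0484 + 0.0196 + 0.0361 + 0.0004 + 0.0529 + 0.0064 = 0.1728
Σp_2ᵢ² = 0.02² + 0.20² + 0.02² + 0.02² + 0.20² + 0.02² + 0.24² + 0.28² = 0.0004 + 0.0400 + 0.0004 + 0.0004 + 0.0400 + 0.0004 + 0.0576 + 0.0784 = 0.2176
O = 0.1418 / √(0.1728 × 0.2176) = 0.1418 / 0.19391 = 0.7313
O = 0.7313 > 0.5 → Yes.

Yes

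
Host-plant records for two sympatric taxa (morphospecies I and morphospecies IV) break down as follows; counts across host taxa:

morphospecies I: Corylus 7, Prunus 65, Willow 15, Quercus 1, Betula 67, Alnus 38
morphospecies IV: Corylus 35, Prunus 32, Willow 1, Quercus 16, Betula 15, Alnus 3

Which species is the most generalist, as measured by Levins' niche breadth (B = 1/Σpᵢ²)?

Proportions for morphospecies I (n=193): 7/193=0.0363, 65/193=0.3368, 15/193=0.0777, 1/193=0.0052, 67/193=0.3472, 38/193=0.1969
Proportions for morphospecies IV (n=102): 35/102=0.3431, 32/102=0.3137, 1/102=0.0098, 16/102=0.1569, 15/102=0.1471, 3/102=0.0294
Σp_Iᵢ² = 0.0363² + 0.3368² + 0.0777² + 0.0052² + 0.3472² + 0.1969² = 0.001318 + 0.113434 + 0.006037 + 0.000027 + 0.120548 + 0.038770 = 0.280134
B_I = 1 / 0.280134 = 3.5697
Σp_IVᵢ² = 0.3431² + 0.3137² + 0.0098² + 0.1569² + 0.1471² + 0.0294² = 0.117718 + 0.098408 + 0.000096 + 0.024618 + 0.021638 + 0.000864 = 0.263342
B_IV = 1 / 0.263342 = 3.7973
Highest B → broadest niche (most generalist): morphospecies IV (B = 3.80).

morphospecies IV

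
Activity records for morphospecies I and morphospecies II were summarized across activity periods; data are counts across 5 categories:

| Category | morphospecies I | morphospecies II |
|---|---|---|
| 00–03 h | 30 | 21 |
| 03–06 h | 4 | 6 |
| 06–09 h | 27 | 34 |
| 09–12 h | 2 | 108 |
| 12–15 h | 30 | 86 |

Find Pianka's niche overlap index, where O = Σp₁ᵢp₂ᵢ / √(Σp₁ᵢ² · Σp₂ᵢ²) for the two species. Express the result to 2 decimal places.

Proportions for morphospecies I (n=93): 30/93=0.3226, 4/93=0.0430, 27/93=0.2903, 2/93=0.0215, 30/93=0.3226
Proportions for morphospecies II (n=255): 21/255=0.0824, 6/255=0.0235, 34/255=0.1333, 108/255=0.4235, 86/255=0.3373
Σ p₁ᵢp₂ᵢ = 0.026582 + 0.001011 + 0.038697 + 0.009105 + 0.108813 = 0.184208
Σp_1ᵢ² = 0.3226² + 0.0430² + 0.2903² + 0.0215² + 0.3226² = 0.104071 + 0.001849 + 0.084274 + 0.000462 + 0.104071 = 0.294727
Σp_2ᵢ² = 0.0824² + 0.0235² + 0.1333² + 0.4235² + 0.3373² = 0.006790 + 0.000552 + 0.017769 + 0.179352 + 0.113771 = 0.318234
O = 0.184208 / √(0.294727 × 0.318234) = 0.184208 / 0.3062550 = 0.6015

0.60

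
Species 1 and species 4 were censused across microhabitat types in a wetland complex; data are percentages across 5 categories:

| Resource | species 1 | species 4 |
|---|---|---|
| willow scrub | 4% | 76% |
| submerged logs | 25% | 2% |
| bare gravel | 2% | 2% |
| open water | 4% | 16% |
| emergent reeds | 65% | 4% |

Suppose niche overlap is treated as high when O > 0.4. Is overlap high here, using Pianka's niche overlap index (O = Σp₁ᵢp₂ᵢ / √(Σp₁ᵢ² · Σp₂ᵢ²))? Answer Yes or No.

Convert percentages to proportions (divide by 100).
Σ p₁ᵢp₂ᵢ = 0.0304 + 0.0050 + 0.0004 + 0.0064 + 0.0260 = 0.0682
Σp_1ᵢ² = 0.04² + 0.25² + 0.02² + 0.04² + 0.65² = 0.0016 + 0.0625 + 0.0004 + 0.0016 + 0.4225 = 0.4886
Σp_2ᵢ² = 0.76² + 0.02² + 0.02² + 0.16² + 0.04² = 0.5776 + 0.0004 + 0.0004 + 0.0256 + 0.0016 = 0.6056
O = 0.0682 / √(0.4886 × 0.6056) = 0.0682 / 0.54396 = 0.1254
O = 0.1254 < 0.4 → No.

No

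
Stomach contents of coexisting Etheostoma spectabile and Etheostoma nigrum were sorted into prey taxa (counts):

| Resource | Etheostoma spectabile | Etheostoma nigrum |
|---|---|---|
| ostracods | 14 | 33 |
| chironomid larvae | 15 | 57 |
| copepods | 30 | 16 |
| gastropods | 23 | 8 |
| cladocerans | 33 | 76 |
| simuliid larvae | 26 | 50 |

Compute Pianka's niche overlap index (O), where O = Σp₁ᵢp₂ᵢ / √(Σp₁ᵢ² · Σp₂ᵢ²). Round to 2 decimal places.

0.85

Proportions for Etheostoma spectabile (n=141): 14/141=0.0993, 15/141=0.1064, 30/141=0.2128, 23/141=0.1631, 33/141=0.2340, 26/141=0.1844
Proportions for Etheostoma nigrum (n=240): 33/240=0.1375, 57/240=0.2375, 16/240=0.0667, 8/240=0.0333, 76/240=0.3167, 50/240=0.2083
Σ p₁ᵢp₂ᵢ = 0.013654 + 0.025270 + 0.014194 + 0.005431 + 0.074108 + 0.038411 = 0.171068
Σp_1ᵢ² = 0.0993² + 0.1064² + 0.2128² + 0.1631² + 0.2340² + 0.1844² = 0.009860 + 0.011321 + 0.045284 + 0.026602 + 0.054756 + 0.034003 = 0.181826
Σp_2ᵢ² = 0.1375² + 0.2375² + 0.0667² + 0.0333² + 0.3167² + 0.2083² = 0.018906 + 0.056406 + 0.004449 + 0.001109 + 0.100299 + 0.043389 = 0.224558
O = 0.171068 / √(0.181826 × 0.224558) = 0.171068 / 0.2020655 = 0.8466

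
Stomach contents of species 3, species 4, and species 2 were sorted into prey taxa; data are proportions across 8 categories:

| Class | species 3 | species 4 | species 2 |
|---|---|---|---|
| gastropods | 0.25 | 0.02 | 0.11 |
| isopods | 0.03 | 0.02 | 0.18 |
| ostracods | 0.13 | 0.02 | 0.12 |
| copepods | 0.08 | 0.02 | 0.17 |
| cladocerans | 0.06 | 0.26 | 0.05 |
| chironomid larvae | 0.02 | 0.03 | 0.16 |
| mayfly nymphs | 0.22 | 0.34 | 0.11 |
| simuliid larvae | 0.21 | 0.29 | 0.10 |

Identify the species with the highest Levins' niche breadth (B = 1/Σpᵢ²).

species 2

Σp_3ᵢ² = 0.25² + 0.03² + 0.13² + 0.08² + 0.06² + 0.02² + 0.22² + 0.21² = 0.0625 + 0.0009 + 0.0169 + 0.0064 + 0.0036 + 0.0004 + 0.0484 + 0.0441 = 0.1832
B_3 = 1 / 0.1832 = 5.4585
Σp_4ᵢ² = 0.02² + 0.02² + 0.02² + 0.02² + 0.26² + 0.03² + 0.34² + 0.29² = 0.0004 + 0.0004 + 0.0004 + 0.0004 + 0.0676 + 0.0009 + 0.1156 + 0.0841 = 0.2698
B_4 = 1 / 0.2698 = 3.7064
Σp_2ᵢ² = 0.11² + 0.18² + 0.12² + 0.17² + 0.05² + 0.16² + 0.11² + 0.10² = 0.0121 + 0.0324 + 0.0144 + 0.0289 + 0.0025 + 0.0256 + 0.0121 + 0.0100 = 0.1380
B_2 = 1 / 0.1380 = 7.2464
Highest B → broadest niche (most generalist): species 2 (B = 7.25).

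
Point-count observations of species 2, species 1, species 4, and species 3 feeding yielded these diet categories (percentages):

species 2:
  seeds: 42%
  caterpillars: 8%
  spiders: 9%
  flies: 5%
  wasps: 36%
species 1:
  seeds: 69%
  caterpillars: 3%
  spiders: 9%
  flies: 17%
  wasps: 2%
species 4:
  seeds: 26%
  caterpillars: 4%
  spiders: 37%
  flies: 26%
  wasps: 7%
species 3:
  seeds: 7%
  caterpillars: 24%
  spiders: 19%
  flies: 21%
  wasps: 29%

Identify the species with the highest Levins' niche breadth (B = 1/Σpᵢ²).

Convert percentages to proportions (divide by 100).
Σp_2ᵢ² = 0.42² + 0.08² + 0.09² + 0.05² + 0.36² = 0.1764 + 0.0064 + 0.0081 + 0.0025 + 0.1296 = 0.3230
B_2 = 1 / 0.3230 = 3.0960
Σp_1ᵢ² = 0.69² + 0.03² + 0.09² + 0.17² + 0.02² = 0.4761 + 0.0009 + 0.0081 + 0.0289 + 0.0004 = 0.5144
B_1 = 1 / 0.5144 = 1.9440
Σp_4ᵢ² = 0.26² + 0.04² + 0.37² + 0.26² + 0.07² = 0.0676 + 0.0016 + 0.1369 + 0.0676 + 0.0049 = 0.2786
B_4 = 1 / 0.2786 = 3.5894
Σp_3ᵢ² = 0.07² + 0.24² + 0.19² + 0.21² + 0.29² = 0.0049 + 0.0576 + 0.0361 + 0.0441 + 0.0841 = 0.2268
B_3 = 1 / 0.2268 = 4.4092
Highest B → broadest niche (most generalist): species 3 (B = 4.41).

species 3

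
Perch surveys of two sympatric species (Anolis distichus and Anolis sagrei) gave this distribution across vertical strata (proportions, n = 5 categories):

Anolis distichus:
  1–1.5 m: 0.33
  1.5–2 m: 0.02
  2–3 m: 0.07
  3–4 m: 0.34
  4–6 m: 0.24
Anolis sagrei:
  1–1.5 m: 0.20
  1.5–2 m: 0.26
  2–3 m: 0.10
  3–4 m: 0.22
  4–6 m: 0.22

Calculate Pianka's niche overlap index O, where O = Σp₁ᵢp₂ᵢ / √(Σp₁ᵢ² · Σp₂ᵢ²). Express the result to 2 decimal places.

Σ p₁ᵢp₂ᵢ = 0.0660 + 0.0052 + 0.0070 + 0.0748 + 0.0528 = 0.2058
Σp_1ᵢ² = 0.33² + 0.02² + 0.07² + 0.34² + 0.24² = 0.1089 + 0.0004 + 0.0049 + 0.1156 + 0.0576 = 0.2874
Σp_2ᵢ² = 0.20² + 0.26² + 0.10² + 0.22² + 0.22² = 0.0400 + 0.0676 + 0.0100 + 0.0484 + 0.0484 = 0.2144
O = 0.2058 / √(0.2874 × 0.2144) = 0.2058 / 0.24823 = 0.8291

0.83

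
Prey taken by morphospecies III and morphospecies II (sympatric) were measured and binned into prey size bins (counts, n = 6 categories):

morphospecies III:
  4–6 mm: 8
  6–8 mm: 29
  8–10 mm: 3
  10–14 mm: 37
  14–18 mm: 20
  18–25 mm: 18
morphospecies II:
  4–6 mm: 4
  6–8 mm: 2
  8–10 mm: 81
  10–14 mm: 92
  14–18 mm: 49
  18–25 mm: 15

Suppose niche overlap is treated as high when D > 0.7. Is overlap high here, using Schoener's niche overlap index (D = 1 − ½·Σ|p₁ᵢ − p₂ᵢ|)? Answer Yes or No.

Proportions for morphospecies III (n=115): 8/115=0.0696, 29/115=0.2522, 3/115=0.0261, 37/115=0.3217, 20/115=0.1739, 18/115=0.1565
Proportions for morphospecies II (n=243): 4/243=0.0165, 2/243=0.0082, 81/243=0.3333, 92/243=0.3786, 49/243=0.2016, 15/243=0.0617
Σ|p₁ᵢ − p₂ᵢ| = 0.0531 + 0.2440 + 0.3072 + 0.0569 + 0.0277 + 0.0948 = 0.7837
D = 1 − ½ × 0.7837 = 1 − 0.39185 = 0.60815
D = 0.60815 < 0.7 → No.

No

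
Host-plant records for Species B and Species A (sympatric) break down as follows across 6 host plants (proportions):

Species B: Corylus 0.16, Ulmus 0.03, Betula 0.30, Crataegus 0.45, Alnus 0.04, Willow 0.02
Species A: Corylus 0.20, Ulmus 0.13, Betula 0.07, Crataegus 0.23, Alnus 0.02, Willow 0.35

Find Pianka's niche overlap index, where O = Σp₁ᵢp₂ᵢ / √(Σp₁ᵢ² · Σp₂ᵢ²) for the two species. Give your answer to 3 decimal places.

Σ p₁ᵢp₂ᵢ = 0.0320 + 0.0039 + 0.0210 + 0.1035 + 0.0008 + 0.0070 = 0.1682
Σp_1ᵢ² = 0.16² + 0.03² + 0.30² + 0.45² + 0.04² + 0.02² = 0.0256 + 0.0009 + 0.0900 + 0.2025 + 0.0016 + 0.0004 = 0.3210
Σp_2ᵢ² = 0.20² + 0.13² + 0.07² + 0.23² + 0.02² + 0.35² = 0.0400 + 0.0169 + 0.0049 + 0.0529 + 0.0004 + 0.1225 = 0.2376
O = 0.1682 / √(0.3210 × 0.2376) = 0.1682 / 0.276170 = 0.60905

0.609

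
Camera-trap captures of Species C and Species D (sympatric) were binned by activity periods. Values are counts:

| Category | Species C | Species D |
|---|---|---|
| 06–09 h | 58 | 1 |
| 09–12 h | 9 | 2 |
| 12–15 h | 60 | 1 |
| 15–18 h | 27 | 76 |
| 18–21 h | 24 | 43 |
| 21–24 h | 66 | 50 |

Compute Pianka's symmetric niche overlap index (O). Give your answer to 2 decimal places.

Proportions for Species C (n=244): 58/244=0.2377, 9/244=0.0369, 60/244=0.2459, 27/244=0.1107, 24/244=0.0984, 66/244=0.2705
Proportions for Species D (n=173): 1/173=0.0058, 2/173=0.0116, 1/173=0.0058, 76/173=0.4393, 43/173=0.2486, 50/173=0.2890
Σ p₁ᵢp₂ᵢ = 0.001379 + 0.000428 + 0.001426 + 0.048631 + 0.024462 + 0.078175 = 0.154501
Σp_1ᵢ² = 0.2377² + 0.0369² + 0.2459² + 0.1107² + 0.0984² + 0.2705² = 0.056501 + 0.001362 + 0.060467 + 0.012254 + 0.009683 + 0.073170 = 0.213437
Σp_2ᵢ² = 0.0058² + 0.0116² + 0.0058² + 0.4393² + 0.2486² + 0.2890² = 0.000034 + 0.000135 + 0.000034 + 0.192984 + 0.061802 + 0.083521 = 0.338510
O = 0.154501 / √(0.213437 × 0.338510) = 0.154501 / 0.2687946 = 0.5748

0.57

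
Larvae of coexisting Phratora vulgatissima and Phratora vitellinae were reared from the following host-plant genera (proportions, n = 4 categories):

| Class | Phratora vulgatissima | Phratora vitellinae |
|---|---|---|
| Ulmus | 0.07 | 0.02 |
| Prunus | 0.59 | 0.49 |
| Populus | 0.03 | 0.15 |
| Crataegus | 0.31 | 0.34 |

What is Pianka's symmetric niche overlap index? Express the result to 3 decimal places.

0.970

Σ p₁ᵢp₂ᵢ = 0.0014 + 0.2891 + 0.0045 + 0.1054 = 0.4004
Σp_1ᵢ² = 0.07² + 0.59² + 0.03² + 0.31² = 0.0049 + 0.3481 + 0.0009 + 0.0961 = 0.4500
Σp_2ᵢ² = 0.02² + 0.49² + 0.15² + 0.34² = 0.0004 + 0.2401 + 0.0225 + 0.1156 = 0.3786
O = 0.4004 / √(0.4500 × 0.3786) = 0.4004 / 0.412759 = 0.97006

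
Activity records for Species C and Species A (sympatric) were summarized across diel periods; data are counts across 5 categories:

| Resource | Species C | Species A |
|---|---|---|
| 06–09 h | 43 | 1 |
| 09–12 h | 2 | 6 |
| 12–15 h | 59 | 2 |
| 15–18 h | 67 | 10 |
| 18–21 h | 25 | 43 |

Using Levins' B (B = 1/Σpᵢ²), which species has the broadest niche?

Species C

Proportions for Species C (n=196): 43/196=0.2194, 2/196=0.0102, 59/196=0.3010, 67/196=0.3418, 25/196=0.1276
Proportions for Species A (n=62): 1/62=0.0161, 6/62=0.0968, 2/62=0.0323, 10/62=0.1613, 43/62=0.6935
Σp_Cᵢ² = 0.2194² + 0.0102² + 0.3010² + 0.3418² + 0.1276² = 0.048136 + 0.000104 + 0.090601 + 0.116827 + 0.016282 = 0.271950
B_C = 1 / 0.271950 = 3.6771
Σp_Aᵢ² = 0.0161² + 0.0968² + 0.0323² + 0.1613² + 0.6935² = 0.000259 + 0.009370 + 0.001043 + 0.026018 + 0.480942 = 0.517632
B_A = 1 / 0.517632 = 1.9319
Highest B → broadest niche (most generalist): Species C (B = 3.68).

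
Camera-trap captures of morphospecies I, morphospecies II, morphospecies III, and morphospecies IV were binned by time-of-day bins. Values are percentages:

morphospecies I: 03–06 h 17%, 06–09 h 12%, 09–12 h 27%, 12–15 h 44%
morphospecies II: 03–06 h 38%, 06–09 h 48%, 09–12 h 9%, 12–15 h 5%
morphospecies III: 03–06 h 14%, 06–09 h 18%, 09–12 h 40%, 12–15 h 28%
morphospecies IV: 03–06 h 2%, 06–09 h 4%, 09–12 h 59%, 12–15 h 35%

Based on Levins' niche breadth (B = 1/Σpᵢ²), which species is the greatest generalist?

Convert percentages to proportions (divide by 100).
Σp_Iᵢ² = 0.17² + 0.12² + 0.27² + 0.44² = 0.0289 + 0.0144 + 0.0729 + 0.1936 = 0.3098
B_I = 1 / 0.3098 = 3.2279
Σp_IIᵢ² = 0.38² + 0.48² + 0.09² + 0.05² = 0.1444 + 0.2304 + 0.0081 + 0.0025 = 0.3854
B_II = 1 / 0.3854 = 2.5947
Σp_IIIᵢ² = 0.14² + 0.18² + 0.40² + 0.28² = 0.0196 + 0.0324 + 0.1600 + 0.0784 = 0.2904
B_III = 1 / 0.2904 = 3.4435
Σp_IVᵢ² = 0.02² + 0.04² + 0.59² + 0.35² = 0.0004 + 0.0016 + 0.3481 + 0.1225 = 0.4726
B_IV = 1 / 0.4726 = 2.1160
Highest B → broadest niche (most generalist): morphospecies III (B = 3.44).

morphospecies III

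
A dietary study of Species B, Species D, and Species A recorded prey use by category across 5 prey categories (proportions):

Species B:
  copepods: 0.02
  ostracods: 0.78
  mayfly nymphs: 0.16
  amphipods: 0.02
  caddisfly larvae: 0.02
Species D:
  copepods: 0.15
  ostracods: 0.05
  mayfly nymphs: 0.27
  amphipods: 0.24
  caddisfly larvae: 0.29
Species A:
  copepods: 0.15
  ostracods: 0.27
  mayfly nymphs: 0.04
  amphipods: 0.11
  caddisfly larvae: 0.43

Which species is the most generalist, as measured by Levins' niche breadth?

Σp_Bᵢ² = 0.02² + 0.78² + 0.16² + 0.02² + 0.02² = 0.0004 + 0.6084 + 0.0256 + 0.0004 + 0.0004 = 0.6352
B_B = 1 / 0.6352 = 1.5743
Σp_Dᵢ² = 0.15² + 0.05² + 0.27² + 0.24² + 0.29² = 0.0225 + 0.0025 + 0.0729 + 0.0576 + 0.0841 = 0.2396
B_D = 1 / 0.2396 = 4.1736
Σp_Aᵢ² = 0.15² + 0.27² + 0.04² + 0.11² + 0.43² = 0.0225 + 0.0729 + 0.0016 + 0.0121 + 0.1849 = 0.2940
B_A = 1 / 0.2940 = 3.4014
Highest B → broadest niche (most generalist): Species D (B = 4.17).

Species D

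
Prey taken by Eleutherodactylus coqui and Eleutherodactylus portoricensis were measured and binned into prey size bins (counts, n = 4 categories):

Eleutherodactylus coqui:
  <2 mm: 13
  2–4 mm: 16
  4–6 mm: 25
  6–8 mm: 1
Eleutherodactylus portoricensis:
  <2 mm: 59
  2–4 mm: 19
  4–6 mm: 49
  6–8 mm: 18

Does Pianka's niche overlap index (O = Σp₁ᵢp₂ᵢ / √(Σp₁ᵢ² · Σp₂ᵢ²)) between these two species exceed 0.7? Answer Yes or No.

Proportions for Eleutherodactylus coqui (n=55): 13/55=0.2364, 16/55=0.2909, 25/55=0.4545, 1/55=0.0182
Proportions for Eleutherodactylus portoricensis (n=145): 59/145=0.4069, 19/145=0.1310, 49/145=0.3379, 18/145=0.1241
Σ p₁ᵢp₂ᵢ = 0.096191 + 0.038108 + 0.153576 + 0.002259 = 0.290134
Σp_1ᵢ² = 0.2364² + 0.2909² + 0.4545² + 0.0182² = 0.055885 + 0.084623 + 0.206570 + 0.000331 = 0.347409
Σp_2ᵢ² = 0.4069² + 0.1310² + 0.3379² + 0.1241² = 0.165568 + 0.017161 + 0.114176 + 0.015401 = 0.312306
O = 0.290134 / √(0.347409 × 0.312306) = 0.290134 / 0.3293902 = 0.8808
O = 0.8808 > 0.7 → Yes.

Yes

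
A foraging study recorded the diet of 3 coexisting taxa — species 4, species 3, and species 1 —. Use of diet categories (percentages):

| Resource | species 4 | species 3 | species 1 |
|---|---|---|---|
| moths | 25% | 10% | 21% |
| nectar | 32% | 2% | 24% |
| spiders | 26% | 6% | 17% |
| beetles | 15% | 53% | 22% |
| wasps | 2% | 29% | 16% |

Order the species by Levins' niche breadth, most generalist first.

Convert percentages to proportions (divide by 100).
Σp_4ᵢ² = 0.25² + 0.32² + 0.26² + 0.15² + 0.02² = 0.0625 + 0.1024 + 0.0676 + 0.0225 + 0.0004 = 0.2554
B_4 = 1 / 0.2554 = 3.9154
Σp_3ᵢ² = 0.10² + 0.02² + 0.06² + 0.53² + 0.29² = 0.0100 + 0.0004 + 0.0036 + 0.2809 + 0.0841 = 0.3790
B_3 = 1 / 0.3790 = 2.6385
Σp_1ᵢ² = 0.21² + 0.24² + 0.17² + 0.22² + 0.16² = 0.0441 + 0.0576 + 0.0289 + 0.0484 + 0.0256 = 0.2046
B_1 = 1 / 0.2046 = 4.8876
Ranking by B (broadest → narrowest): species 1 (4.89) > species 4 (3.92) > species 3 (2.64)

species 1 > species 4 > species 3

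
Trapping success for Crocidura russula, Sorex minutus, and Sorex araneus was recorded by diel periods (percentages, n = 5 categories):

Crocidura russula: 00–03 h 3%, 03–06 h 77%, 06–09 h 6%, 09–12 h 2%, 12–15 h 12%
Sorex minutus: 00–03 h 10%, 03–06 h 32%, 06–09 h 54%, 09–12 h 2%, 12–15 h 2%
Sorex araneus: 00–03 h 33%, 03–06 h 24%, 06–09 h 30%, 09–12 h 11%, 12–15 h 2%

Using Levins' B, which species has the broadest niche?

Convert percentages to proportions (divide by 100).
Σp_russᵢ² = 0.03² + 0.77² + 0.06² + 0.02² + 0.12² = 0.0009 + 0.5929 + 0.0036 + 0.0004 + 0.0144 = 0.6122
B_russ = 1 / 0.6122 = 1.6335
Σp_minuᵢ² = 0.10² + 0.32² + 0.54² + 0.02² + 0.02² = 0.0100 + 0.1024 + 0.2916 + 0.0004 + 0.0004 = 0.4048
B_minu = 1 / 0.4048 = 2.4704
Σp_aranᵢ² = 0.33² + 0.24² + 0.30² + 0.11² + 0.02² = 0.1089 + 0.0576 + 0.0900 + 0.0121 + 0.0004 = 0.2690
B_aran = 1 / 0.2690 = 3.7175
Highest B → broadest niche (most generalist): Sorex araneus (B = 3.72).

Sorex araneus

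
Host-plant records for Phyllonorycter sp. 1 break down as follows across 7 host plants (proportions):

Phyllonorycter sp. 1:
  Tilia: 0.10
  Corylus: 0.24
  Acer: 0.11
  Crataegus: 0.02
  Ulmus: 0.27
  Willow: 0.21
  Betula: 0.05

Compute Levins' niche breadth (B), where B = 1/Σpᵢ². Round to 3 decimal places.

5.010

Σpᵢ² = 0.10² + 0.24² + 0.11² + 0.02² + 0.27² + 0.21² + 0.05² = 0.0100 + 0.0576 + 0.0121 + 0.0004 + 0.0729 + 0.0441 + 0.0025 = 0.1996
B = 1 / 0.1996 = 5.01002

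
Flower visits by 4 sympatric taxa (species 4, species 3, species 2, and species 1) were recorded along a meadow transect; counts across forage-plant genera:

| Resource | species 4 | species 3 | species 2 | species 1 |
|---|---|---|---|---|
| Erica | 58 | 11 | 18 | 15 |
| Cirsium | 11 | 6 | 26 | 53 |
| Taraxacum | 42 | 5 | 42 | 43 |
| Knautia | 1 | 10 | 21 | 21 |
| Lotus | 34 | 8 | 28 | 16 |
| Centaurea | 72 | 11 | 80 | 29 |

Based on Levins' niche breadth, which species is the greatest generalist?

species 3

Proportions for species 4 (n=218): 58/218=0.2661, 11/218=0.0505, 42/218=0.1927, 1/218=0.0046, 34/218=0.1560, 72/218=0.3303
Proportions for species 3 (n=51): 11/51=0.2157, 6/51=0.1176, 5/51=0.0980, 10/51=0.1961, 8/51=0.1569, 11/51=0.2157
Proportions for species 2 (n=215): 18/215=0.0837, 26/215=0.1209, 42/215=0.1953, 21/215=0.0977, 28/215=0.1302, 80/215=0.3721
Proportions for species 1 (n=177): 15/177=0.0847, 53/177=0.2994, 43/177=0.2429, 21/177=0.1186, 16/177=0.0904, 29/177=0.1638
Σp_4ᵢ² = 0.2661² + 0.0505² + 0.1927² + 0.0046² + 0.1560² + 0.3303² = 0.070809 + 0.002550 + 0.037133 + 0.000021 + 0.024336 + 0.109098 = 0.243947
B_4 = 1 / 0.243947 = 4.0993
Σp_3ᵢ² = 0.2157² + 0.1176² + 0.0980² + 0.1961² + 0.1569² + 0.2157² = 0.046526 + 0.013830 + 0.009604 + 0.038455 + 0.024618 + 0.046526 = 0.179559
B_3 = 1 / 0.179559 = 5.5692
Σp_2ᵢ² = 0.0837² + 0.1209² + 0.1953² + 0.0977² + 0.1302² + 0.3721² = 0.007006 + 0.014617 + 0.038142 + 0.009545 + 0.016952 + 0.138458 = 0.224720
B_2 = 1 / 0.224720 = 4.4500
Σp_1ᵢ² = 0.0847² + 0.2994² + 0.2429² + 0.1186² + 0.0904² + 0.1638² = 0.007174 + 0.089640 + 0.059000 + 0.014066 + 0.008172 + 0.026830 = 0.204882
B_1 = 1 / 0.204882 = 4.8809
Highest B → broadest niche (most generalist): species 3 (B = 5.57).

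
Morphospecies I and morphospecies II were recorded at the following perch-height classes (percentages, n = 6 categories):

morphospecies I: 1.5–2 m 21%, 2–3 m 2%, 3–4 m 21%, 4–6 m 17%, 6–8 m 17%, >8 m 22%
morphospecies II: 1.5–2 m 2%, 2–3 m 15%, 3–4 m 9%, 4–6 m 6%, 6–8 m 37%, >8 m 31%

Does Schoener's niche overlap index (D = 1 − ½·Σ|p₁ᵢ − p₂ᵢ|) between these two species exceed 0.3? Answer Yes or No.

Convert percentages to proportions (divide by 100).
Σ|p₁ᵢ − p₂ᵢ| = 0.19 + 0.13 + 0.12 + 0.11 + 0.20 + 0.09 = 0.84
D = 1 − ½ × 0.84 = 1 − 0.420 = 0.5800
D = 0.5800 > 0.3 → Yes.

Yes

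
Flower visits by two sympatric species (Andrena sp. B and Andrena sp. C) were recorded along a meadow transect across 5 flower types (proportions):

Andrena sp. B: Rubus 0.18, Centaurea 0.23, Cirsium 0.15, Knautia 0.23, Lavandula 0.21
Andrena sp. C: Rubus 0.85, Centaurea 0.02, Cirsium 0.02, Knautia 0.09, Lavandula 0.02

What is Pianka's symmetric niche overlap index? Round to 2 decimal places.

Σ p₁ᵢp₂ᵢ = 0.1530 + 0.0046 + 0.0030 + 0.0207 + 0.0042 = 0.1855
Σp_1ᵢ² = 0.18² + 0.23² + 0.15² + 0.23² + 0.21² = 0.0324 + 0.0529 + 0.0225 + 0.0529 + 0.0441 = 0.2048
Σp_2ᵢ² = 0.85² + 0.02² + 0.02² + 0.09² + 0.02² = 0.7225 + 0.0004 + 0.0004 + 0.0081 + 0.0004 = 0.7318
O = 0.1855 / √(0.2048 × 0.7318) = 0.1855 / 0.38713 = 0.4792

0.48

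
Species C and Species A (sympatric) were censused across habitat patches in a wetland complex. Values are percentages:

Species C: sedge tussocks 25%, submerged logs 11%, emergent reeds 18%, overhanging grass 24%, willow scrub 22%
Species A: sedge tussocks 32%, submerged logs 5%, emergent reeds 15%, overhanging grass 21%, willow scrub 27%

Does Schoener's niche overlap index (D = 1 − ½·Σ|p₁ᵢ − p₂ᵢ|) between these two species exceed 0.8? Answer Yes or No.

Convert percentages to proportions (divide by 100).
Σ|p₁ᵢ − p₂ᵢ| = 0.07 + 0.06 + 0.03 + 0.03 + 0.05 = 0.24
D = 1 − ½ × 0.24 = 1 − 0.120 = 0.8800
D = 0.8800 > 0.8 → Yes.

Yes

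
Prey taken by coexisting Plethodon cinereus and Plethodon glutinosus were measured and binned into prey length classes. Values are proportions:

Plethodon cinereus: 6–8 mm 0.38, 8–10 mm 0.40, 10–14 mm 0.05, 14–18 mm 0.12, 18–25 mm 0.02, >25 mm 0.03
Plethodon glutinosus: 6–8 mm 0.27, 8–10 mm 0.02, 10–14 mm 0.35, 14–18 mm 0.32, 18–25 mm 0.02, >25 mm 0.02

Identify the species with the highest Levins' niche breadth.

Σp_cineᵢ² = 0.38² + 0.40² + 0.05² + 0.12² + 0.02² + 0.03² = 0.1444 + 0.1600 + 0.0025 + 0.0144 + 0.0004 + 0.0009 = 0.3226
B_cine = 1 / 0.3226 = 3.0998
Σp_glutᵢ² = 0.27² + 0.02² + 0.35² + 0.32² + 0.02² + 0.02² = 0.0729 + 0.0004 + 0.1225 + 0.1024 + 0.0004 + 0.0004 = 0.2990
B_glut = 1 / 0.2990 = 3.3445
Highest B → broadest niche (most generalist): Plethodon glutinosus (B = 3.34).

Plethodon glutinosus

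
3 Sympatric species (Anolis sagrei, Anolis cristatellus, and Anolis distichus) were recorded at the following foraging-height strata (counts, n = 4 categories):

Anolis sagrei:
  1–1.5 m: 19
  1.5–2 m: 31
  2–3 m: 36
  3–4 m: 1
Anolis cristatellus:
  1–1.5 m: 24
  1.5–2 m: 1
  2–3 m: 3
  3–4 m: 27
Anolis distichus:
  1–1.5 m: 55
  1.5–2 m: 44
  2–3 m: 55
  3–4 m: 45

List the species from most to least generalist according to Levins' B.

Proportions for Anolis sagrei (n=87): 19/87=0.2184, 31/87=0.3563, 36/87=0.4138, 1/87=0.0115
Proportions for Anolis cristatellus (n=55): 24/55=0.4364, 1/55=0.0182, 3/55=0.0545, 27/55=0.4909
Proportions for Anolis distichus (n=199): 55/199=0.2764, 44/199=0.2211, 55/199=0.2764, 45/199=0.2261
Σp_sagrᵢ² = 0.2184² + 0.3563² + 0.4138² + 0.0115² = 0.047699 + 0.126950 + 0.171230 + 0.000132 = 0.346011
B_sagr = 1 / 0.346011 = 2.8901
Σp_crisᵢ² = 0.4364² + 0.0182² + 0.0545² + 0.4909² = 0.190445 + 0.000331 + 0.002970 + 0.240983 = 0.434729
B_cris = 1 / 0.434729 = 2.3003
Σp_distᵢ² = 0.2764² + 0.2211² + 0.2764² + 0.2261² = 0.076397 + 0.048885 + 0.076397 + 0.051121 = 0.252800
B_dist = 1 / 0.252800 = 3.9557
Ranking by B (broadest → narrowest): Anolis distichus (3.96) > Anolis sagrei (2.89) > Anolis cristatellus (2.30)

Anolis distichus > Anolis sagrei > Anolis cristatellus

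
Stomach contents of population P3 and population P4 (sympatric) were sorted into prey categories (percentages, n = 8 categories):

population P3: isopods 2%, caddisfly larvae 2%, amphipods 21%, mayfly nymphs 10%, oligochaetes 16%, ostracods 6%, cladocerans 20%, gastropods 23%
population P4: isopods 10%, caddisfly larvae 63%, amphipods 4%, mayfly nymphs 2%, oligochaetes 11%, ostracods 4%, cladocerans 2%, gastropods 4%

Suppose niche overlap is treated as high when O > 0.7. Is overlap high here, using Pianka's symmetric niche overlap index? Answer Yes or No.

Convert percentages to proportions (divide by 100).
Σ p₁ᵢp₂ᵢ = 0.0020 + 0.0126 + 0.0084 + 0.0020 + 0.0176 + 0.0024 + 0.0040 + 0.0092 = 0.0582
Σp_1ᵢ² = 0.02² + 0.02² + 0.21² + 0.10² + 0.16² + 0.06² + 0.20² + 0.23² = 0.0004 + 0.0004 + 0.0441 + 0.0100 + 0.0256 + 0.0036 + 0.0400 + 0.0529 = 0.1770
Σp_2ᵢ² = 0.10² + 0.63² + 0.04² + 0.02² + 0.11² + 0.04² + 0.02² + 0.04² = 0.0100 + 0.3969 + 0.0016 + 0.0004 + 0.0121 + 0.0016 + 0.0004 + 0.0016 = 0.4246
O = 0.0582 / √(0.1770 × 0.4246) = 0.0582 / 0.27414 = 0.2123
O = 0.2123 < 0.7 → No.

No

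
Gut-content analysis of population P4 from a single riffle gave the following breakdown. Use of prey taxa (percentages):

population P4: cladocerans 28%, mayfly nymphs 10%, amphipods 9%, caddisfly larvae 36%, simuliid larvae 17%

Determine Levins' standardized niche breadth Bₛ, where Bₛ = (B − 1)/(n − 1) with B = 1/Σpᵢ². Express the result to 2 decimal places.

0.73

Convert percentages to proportions (divide by 100).
Σpᵢ² = 0.28² + 0.10² + 0.09² + 0.36² + 0.17² = 0.0784 + 0.0100 + 0.0081 + 0.1296 + 0.0289 = 0.2550
B = 1 / 0.2550 = 3.9216
Bₛ = (B − 1)/(n − 1) = (3.9216 − 1)/(5 − 1) = 2.9216/4 = 0.7304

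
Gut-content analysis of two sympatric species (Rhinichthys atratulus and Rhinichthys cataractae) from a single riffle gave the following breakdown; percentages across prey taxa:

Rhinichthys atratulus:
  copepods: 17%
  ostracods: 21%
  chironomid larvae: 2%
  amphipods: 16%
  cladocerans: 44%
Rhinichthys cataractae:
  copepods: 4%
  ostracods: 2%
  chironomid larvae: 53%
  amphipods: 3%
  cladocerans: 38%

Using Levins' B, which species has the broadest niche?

Convert percentages to proportions (divide by 100).
Σp_atraᵢ² = 0.17² + 0.21² + 0.02² + 0.16² + 0.44² = 0.0289 + 0.0441 + 0.0004 + 0.0256 + 0.1936 = 0.2926
B_atra = 1 / 0.2926 = 3.4176
Σp_cataᵢ² = 0.04² + 0.02² + 0.53² + 0.03² + 0.38² = 0.0016 + 0.0004 + 0.2809 + 0.0009 + 0.1444 = 0.4282
B_cata = 1 / 0.4282 = 2.3354
Highest B → broadest niche (most generalist): Rhinichthys atratulus (B = 3.42).

Rhinichthys atratulus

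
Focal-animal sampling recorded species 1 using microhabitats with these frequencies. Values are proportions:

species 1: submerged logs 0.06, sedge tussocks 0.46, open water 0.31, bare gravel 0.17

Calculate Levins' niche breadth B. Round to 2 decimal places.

Σpᵢ² = 0.06² + 0.46² + 0.31² + 0.17² = 0.0036 + 0.2116 + 0.0961 + 0.0289 = 0.3402
B = 1 / 0.3402 = 2.9394

2.94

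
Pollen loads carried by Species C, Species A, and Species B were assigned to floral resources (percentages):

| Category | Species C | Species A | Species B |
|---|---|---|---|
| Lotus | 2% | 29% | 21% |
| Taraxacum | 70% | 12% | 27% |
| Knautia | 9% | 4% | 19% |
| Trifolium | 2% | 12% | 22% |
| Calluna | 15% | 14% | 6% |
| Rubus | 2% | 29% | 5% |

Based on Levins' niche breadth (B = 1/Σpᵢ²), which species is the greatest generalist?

Species B

Convert percentages to proportions (divide by 100).
Σp_Cᵢ² = 0.02² + 0.70² + 0.09² + 0.02² + 0.15² + 0.02² = 0.0004 + 0.4900 + 0.0081 + 0.0004 + 0.0225 + 0.0004 = 0.5218
B_C = 1 / 0.5218 = 1.9164
Σp_Aᵢ² = 0.29² + 0.12² + 0.04² + 0.12² + 0.14² + 0.29² = 0.0841 + 0.0144 + 0.0016 + 0.0144 + 0.0196 + 0.0841 = 0.2182
B_A = 1 / 0.2182 = 4.5830
Σp_Bᵢ² = 0.21² + 0.27² + 0.19² + 0.22² + 0.06² + 0.05² = 0.0441 + 0.0729 + 0.0361 + 0.0484 + 0.0036 + 0.0025 = 0.2076
B_B = 1 / 0.2076 = 4.8170
Highest B → broadest niche (most generalist): Species B (B = 4.82).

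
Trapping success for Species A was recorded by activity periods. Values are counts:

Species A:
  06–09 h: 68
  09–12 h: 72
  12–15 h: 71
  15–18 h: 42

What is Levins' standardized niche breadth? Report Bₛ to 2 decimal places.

Proportions for Species A (n=253): 68/253=0.2688, 72/253=0.2846, 71/253=0.2806, 42/253=0.1660
Σpᵢ² = 0.2688² + 0.2846² + 0.2806² + 0.1660² = 0.072253 + 0.080997 + 0.078736 + 0.027556 = 0.259542
B = 1 / 0.259542 = 3.8529
Bₛ = (B − 1)/(n − 1) = (3.8529 − 1)/(4 − 1) = 2.8529/3 = 0.9510

0.95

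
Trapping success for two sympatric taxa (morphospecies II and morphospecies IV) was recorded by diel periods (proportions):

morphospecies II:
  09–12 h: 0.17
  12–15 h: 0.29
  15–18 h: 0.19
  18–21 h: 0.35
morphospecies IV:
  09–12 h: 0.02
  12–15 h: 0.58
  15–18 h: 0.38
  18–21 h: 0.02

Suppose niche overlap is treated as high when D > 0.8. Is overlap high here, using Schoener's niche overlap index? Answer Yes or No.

Σ|p₁ᵢ − p₂ᵢ| = 0.15 + 0.29 + 0.19 + 0.33 = 0.96
D = 1 − ½ × 0.96 = 1 − 0.480 = 0.5200
D = 0.5200 < 0.8 → No.

No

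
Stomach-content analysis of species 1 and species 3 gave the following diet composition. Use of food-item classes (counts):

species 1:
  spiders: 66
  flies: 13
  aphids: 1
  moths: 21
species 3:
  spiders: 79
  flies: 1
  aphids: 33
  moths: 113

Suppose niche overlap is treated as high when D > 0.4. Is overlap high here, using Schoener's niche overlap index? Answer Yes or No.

Proportions for species 1 (n=101): 66/101=0.6535, 13/101=0.1287, 1/101=0.0099, 21/101=0.2079
Proportions for species 3 (n=226): 79/226=0.3496, 1/226=0.0044, 33/226=0.1460, 113/226=0.5000
Σ|p₁ᵢ − p₂ᵢ| = 0.3039 + 0.1243 + 0.1361 + 0.2921 = 0.8564
D = 1 − ½ × 0.8564 = 1 − 0.42820 = 0.57180
D = 0.57180 > 0.4 → Yes.

Yes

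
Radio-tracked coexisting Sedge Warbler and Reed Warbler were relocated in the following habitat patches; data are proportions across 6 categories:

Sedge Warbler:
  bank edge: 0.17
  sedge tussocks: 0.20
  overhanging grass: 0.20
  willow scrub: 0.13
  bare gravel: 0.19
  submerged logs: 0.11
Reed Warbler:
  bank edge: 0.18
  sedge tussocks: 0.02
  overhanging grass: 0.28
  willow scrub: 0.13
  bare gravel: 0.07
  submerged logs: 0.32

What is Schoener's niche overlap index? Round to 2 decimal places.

Σ|p₁ᵢ − p₂ᵢ| = 0.01 + 0.18 + 0.08 + 0.00 + 0.12 + 0.21 = 0.60
D = 1 − ½ × 0.60 = 1 − 0.300 = 0.7000

0.70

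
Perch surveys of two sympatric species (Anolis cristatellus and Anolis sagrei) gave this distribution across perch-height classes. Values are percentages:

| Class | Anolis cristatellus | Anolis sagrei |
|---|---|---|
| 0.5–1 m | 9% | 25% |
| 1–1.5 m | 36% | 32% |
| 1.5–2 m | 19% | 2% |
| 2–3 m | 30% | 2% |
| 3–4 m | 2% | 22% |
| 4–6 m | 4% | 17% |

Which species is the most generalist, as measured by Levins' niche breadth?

Convert percentages to proportions (divide by 100).
Σp_crisᵢ² = 0.09² + 0.36² + 0.19² + 0.30² + 0.02² + 0.04² = 0.0081 + 0.1296 + 0.0361 + 0.0900 + 0.0004 + 0.0016 = 0.2658
B_cris = 1 / 0.2658 = 3.7622
Σp_sagrᵢ² = 0.25² + 0.32² + 0.02² + 0.02² + 0.22² + 0.17² = 0.0625 + 0.1024 + 0.0004 + 0.0004 + 0.0484 + 0.0289 = 0.2430
B_sagr = 1 / 0.2430 = 4.1152
Highest B → broadest niche (most generalist): Anolis sagrei (B = 4.12).

Anolis sagrei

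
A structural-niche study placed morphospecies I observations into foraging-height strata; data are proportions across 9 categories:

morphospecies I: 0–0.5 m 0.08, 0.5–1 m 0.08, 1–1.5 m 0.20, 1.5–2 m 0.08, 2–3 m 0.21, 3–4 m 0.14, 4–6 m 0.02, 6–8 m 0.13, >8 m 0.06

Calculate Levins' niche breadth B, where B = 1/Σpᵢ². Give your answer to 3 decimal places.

6.954

Σpᵢ² = 0.08² + 0.08² + 0.20² + 0.08² + 0.21² + 0.14² + 0.02² + 0.13² + 0.06² = 0.0064 + 0.0064 + 0.0400 + 0.0064 + 0.0441 + 0.0196 + 0.0004 + 0.0169 + 0.0036 = 0.1438
B = 1 / 0.1438 = 6.95410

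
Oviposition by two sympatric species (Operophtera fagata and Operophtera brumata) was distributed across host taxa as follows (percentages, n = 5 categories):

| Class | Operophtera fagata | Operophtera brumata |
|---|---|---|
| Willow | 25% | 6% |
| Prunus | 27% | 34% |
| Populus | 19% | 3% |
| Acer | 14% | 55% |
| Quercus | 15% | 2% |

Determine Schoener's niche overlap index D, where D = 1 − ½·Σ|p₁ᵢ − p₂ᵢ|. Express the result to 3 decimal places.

0.520

Convert percentages to proportions (divide by 100).
Σ|p₁ᵢ − p₂ᵢ| = 0.19 + 0.07 + 0.16 + 0.41 + 0.13 = 0.96
D = 1 − ½ × 0.96 = 1 − 0.480 = 0.52000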